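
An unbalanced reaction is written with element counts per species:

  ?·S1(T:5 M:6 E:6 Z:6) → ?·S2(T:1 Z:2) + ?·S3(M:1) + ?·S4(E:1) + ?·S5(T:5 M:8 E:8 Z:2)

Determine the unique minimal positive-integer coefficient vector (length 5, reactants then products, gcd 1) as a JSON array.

T: 2·5 = 10 | 5·1+4·0+4·0+1·5 = 10
M: 2·6 = 12 | 5·0+4·1+4·0+1·8 = 12
E: 2·6 = 12 | 5·0+4·0+4·1+1·8 = 12
Z: 2·6 = 12 | 5·2+4·0+4·0+1·2 = 12
gcd(2,5,4,4,1) = 1

Coefficients: [2, 5, 4, 4, 1]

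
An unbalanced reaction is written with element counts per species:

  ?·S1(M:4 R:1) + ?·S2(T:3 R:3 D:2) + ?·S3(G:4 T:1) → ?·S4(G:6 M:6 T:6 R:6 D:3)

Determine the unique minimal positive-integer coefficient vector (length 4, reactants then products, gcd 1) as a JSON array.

G: 3·0+3·0+3·4 = 12 | 2·6 = 12
M: 3·4+3·0+3·0 = 12 | 2·6 = 12
T: 3·0+3·3+3·1 = 12 | 2·6 = 12
R: 3·1+3·3+3·0 = 12 | 2·6 = 12
D: 3·0+3·2+3·0 = 6 | 2·3 = 6
gcd(3,3,3,2) = 1

Coefficients: [3, 3, 3, 2]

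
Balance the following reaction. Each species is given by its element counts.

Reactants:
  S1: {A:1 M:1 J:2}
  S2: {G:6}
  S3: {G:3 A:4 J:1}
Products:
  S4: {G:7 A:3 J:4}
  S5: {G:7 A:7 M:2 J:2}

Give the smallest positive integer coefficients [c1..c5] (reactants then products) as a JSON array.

G: 6·0+4·6+6·3 = 42 | 3·7+3·7 = 42
A: 6·1+4·0+6·4 = 30 | 3·3+3·7 = 30
M: 6·1+4·0+6·0 = 6 | 3·0+3·2 = 6
J: 6·2+4·0+6·1 = 18 | 3·4+3·2 = 18
gcd(6,4,6,3,3) = 1

Coefficients: [6, 4, 6, 3, 3]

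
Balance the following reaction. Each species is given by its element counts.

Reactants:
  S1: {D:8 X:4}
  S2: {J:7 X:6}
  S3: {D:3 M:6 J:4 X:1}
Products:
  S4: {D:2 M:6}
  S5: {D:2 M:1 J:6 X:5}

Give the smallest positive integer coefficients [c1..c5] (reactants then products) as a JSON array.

D: 1·8+4·0+2·3 = 14 | 1·2+6·2 = 14
M: 1·0+4·0+2·6 = 12 | 1·6+6·1 = 12
J: 1·0+4·7+2·4 = 36 | 1·0+6·6 = 36
X: 1·4+4·6+2·1 = 30 | 1·0+6·5 = 30
gcd(1,4,2,1,6) = 1

Coefficients: [1, 4, 2, 1, 6]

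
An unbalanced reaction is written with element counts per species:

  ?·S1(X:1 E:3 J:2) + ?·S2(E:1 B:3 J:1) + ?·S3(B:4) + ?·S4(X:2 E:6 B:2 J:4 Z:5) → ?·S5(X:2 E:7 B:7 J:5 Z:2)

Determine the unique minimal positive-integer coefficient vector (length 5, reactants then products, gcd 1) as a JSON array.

Coefficients: [6, 5, 4, 2, 5]

X: 6·1+5·0+4·0+2·2 = 10 | 5·2 = 10
E: 6·3+5·1+4·0+2·6 = 35 | 5·7 = 35
B: 6·0+5·3+4·4+2·2 = 35 | 5·7 = 35
J: 6·2+5·1+4·0+2·4 = 25 | 5·5 = 25
Z: 6·0+5·0+4·0+2·5 = 10 | 5·2 = 10
gcd(6,5,4,2,5) = 1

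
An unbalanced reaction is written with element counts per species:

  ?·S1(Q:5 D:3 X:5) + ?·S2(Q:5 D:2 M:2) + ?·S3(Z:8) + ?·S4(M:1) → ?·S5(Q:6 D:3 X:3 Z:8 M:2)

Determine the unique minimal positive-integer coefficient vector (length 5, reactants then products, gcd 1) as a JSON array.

Coefficients: [3, 3, 5, 4, 5]

Q: 3·5+3·5+5·0+4·0 = 30 | 5·6 = 30
D: 3·3+3·2+5·0+4·0 = 15 | 5·3 = 15
X: 3·5+3·0+5·0+4·0 = 15 | 5·3 = 15
Z: 3·0+3·0+5·8+4·0 = 40 | 5·8 = 40
M: 3·0+3·2+5·0+4·1 = 10 | 5·2 = 10
gcd(3,3,5,4,5) = 1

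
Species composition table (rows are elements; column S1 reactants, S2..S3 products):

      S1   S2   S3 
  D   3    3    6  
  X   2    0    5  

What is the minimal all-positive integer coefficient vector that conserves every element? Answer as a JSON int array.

D: 5·3 = 15 | 1·3+2·6 = 15
X: 5·2 = 10 | 1·0+2·5 = 10
gcd(5,1,2) = 1

Coefficients: [5, 1, 2]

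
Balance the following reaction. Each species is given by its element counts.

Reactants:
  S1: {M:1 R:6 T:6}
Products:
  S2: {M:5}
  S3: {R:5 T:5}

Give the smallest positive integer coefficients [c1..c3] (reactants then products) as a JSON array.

Coefficients: [5, 1, 6]

M: 5·1 = 5 | 1·5+6·0 = 5
R: 5·6 = 30 | 1·0+6·5 = 30
T: 5·6 = 30 | 1·0+6·5 = 30
gcd(5,1,6) = 1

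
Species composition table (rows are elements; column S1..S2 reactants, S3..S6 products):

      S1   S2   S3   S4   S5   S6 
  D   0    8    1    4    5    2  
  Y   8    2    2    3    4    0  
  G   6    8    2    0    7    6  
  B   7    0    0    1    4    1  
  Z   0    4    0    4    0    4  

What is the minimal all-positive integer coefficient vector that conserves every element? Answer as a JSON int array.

D: 3·0+5·8 = 40 | 6·1+2·4+4·5+3·2 = 40
Y: 3·8+5·2 = 34 | 6·2+2·3+4·4+3·0 = 34
G: 3·6+5·8 = 58 | 6·2+2·0+4·7+3·6 = 58
B: 3·7+5·0 = 21 | 6·0+2·1+4·4+3·1 = 21
Z: 3·0+5·4 = 20 | 6·0+2·4+4·0+3·4 = 20
gcd(3,5,6,2,4,3) = 1

Coefficients: [3, 5, 6, 2, 4, 3]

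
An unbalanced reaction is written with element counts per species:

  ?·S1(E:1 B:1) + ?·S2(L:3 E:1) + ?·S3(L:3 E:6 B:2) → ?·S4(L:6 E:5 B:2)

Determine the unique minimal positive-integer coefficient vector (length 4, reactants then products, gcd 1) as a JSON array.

L: 4·0+5·3+1·3 = 18 | 3·6 = 18
E: 4·1+5·1+1·6 = 15 | 3·5 = 15
B: 4·1+5·0+1·2 = 6 | 3·2 = 6
gcd(4,5,1,3) = 1

Coefficients: [4, 5, 1, 3]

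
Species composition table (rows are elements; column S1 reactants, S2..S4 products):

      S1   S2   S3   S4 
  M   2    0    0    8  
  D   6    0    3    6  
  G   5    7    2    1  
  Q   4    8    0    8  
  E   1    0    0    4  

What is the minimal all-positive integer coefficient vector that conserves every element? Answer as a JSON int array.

Coefficients: [4, 1, 6, 1]

M: 4·2 = 8 | 1·0+6·0+1·8 = 8
D: 4·6 = 24 | 1·0+6·3+1·6 = 24
G: 4·5 = 20 | 1·7+6·2+1·1 = 20
Q: 4·4 = 16 | 1·8+6·0+1·8 = 16
E: 4·1 = 4 | 1·0+6·0+1·4 = 4
gcd(4,1,6,1) = 1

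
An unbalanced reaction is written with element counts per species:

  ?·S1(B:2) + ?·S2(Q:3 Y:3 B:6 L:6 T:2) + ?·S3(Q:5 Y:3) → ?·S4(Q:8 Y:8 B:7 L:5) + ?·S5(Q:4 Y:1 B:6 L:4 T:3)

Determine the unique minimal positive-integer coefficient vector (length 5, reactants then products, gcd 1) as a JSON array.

Coefficients: [4, 3, 3, 2, 2]

Q: 4·0+3·3+3·5 = 24 | 2·8+2·4 = 24
Y: 4·0+3·3+3·3 = 18 | 2·8+2·1 = 18
B: 4·2+3·6+3·0 = 26 | 2·7+2·6 = 26
L: 4·0+3·6+3·0 = 18 | 2·5+2·4 = 18
T: 4·0+3·2+3·0 = 6 | 2·0+2·3 = 6
gcd(4,3,3,2,2) = 1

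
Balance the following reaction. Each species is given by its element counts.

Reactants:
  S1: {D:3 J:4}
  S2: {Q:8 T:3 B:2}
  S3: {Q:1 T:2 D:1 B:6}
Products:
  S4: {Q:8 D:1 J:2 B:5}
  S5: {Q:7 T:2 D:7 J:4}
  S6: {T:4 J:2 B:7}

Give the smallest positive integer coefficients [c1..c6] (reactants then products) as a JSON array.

Q: 6·0+4·8+5·1 = 37 | 2·8+3·7+4·0 = 37
T: 6·0+4·3+5·2 = 22 | 2·0+3·2+4·4 = 22
D: 6·3+4·0+5·1 = 23 | 2·1+3·7+4·0 = 23
J: 6·4+4·0+5·0 = 24 | 2·2+3·4+4·2 = 24
B: 6·0+4·2+5·6 = 38 | 2·5+3·0+4·7 = 38
gcd(6,4,5,2,3,4) = 1

Coefficients: [6, 4, 5, 2, 3, 4]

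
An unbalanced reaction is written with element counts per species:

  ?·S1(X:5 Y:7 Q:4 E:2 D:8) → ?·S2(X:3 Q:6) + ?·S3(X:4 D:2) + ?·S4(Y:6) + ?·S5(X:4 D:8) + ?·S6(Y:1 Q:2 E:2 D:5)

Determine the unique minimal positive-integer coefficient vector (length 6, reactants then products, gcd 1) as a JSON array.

Coefficients: [6, 2, 5, 6, 1, 6]

X: 6·5 = 30 | 2·3+5·4+6·0+1·4+6·0 = 30
Y: 6·7 = 42 | 2·0+5·0+6·6+1·0+6·1 = 42
Q: 6·4 = 24 | 2·6+5·0+6·0+1·0+6·2 = 24
E: 6·2 = 12 | 2·0+5·0+6·0+1·0+6·2 = 12
D: 6·8 = 48 | 2·0+5·2+6·0+1·8+6·5 = 48
gcd(6,2,5,6,1,6) = 1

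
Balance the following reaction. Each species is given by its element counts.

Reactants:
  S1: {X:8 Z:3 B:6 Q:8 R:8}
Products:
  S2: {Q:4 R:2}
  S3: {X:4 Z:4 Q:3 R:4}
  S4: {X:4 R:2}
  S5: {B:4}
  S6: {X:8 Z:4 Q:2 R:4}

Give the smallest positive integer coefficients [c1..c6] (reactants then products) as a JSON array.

X: 4·8 = 32 | 6·0+2·4+4·4+6·0+1·8 = 32
Z: 4·3 = 12 | 6·0+2·4+4·0+6·0+1·4 = 12
B: 4·6 = 24 | 6·0+2·0+4·0+6·4+1·0 = 24
Q: 4·8 = 32 | 6·4+2·3+4·0+6·0+1·2 = 32
R: 4·8 = 32 | 6·2+2·4+4·2+6·0+1·4 = 32
gcd(4,6,2,4,6,1) = 1

Coefficients: [4, 6, 2, 4, 6, 1]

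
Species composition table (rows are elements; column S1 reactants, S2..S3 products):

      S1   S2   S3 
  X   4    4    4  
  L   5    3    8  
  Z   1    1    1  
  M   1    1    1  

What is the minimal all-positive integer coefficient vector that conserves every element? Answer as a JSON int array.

Coefficients: [5, 3, 2]

X: 5·4 = 20 | 3·4+2·4 = 20
L: 5·5 = 25 | 3·3+2·8 = 25
Z: 5·1 = 5 | 3·1+2·1 = 5
M: 5·1 = 5 | 3·1+2·1 = 5
gcd(5,3,2) = 1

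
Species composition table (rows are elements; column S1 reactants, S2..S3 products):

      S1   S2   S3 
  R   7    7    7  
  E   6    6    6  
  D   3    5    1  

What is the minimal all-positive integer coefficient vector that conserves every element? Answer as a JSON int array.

Coefficients: [2, 1, 1]

R: 2·7 = 14 | 1·7+1·7 = 14
E: 2·6 = 12 | 1·6+1·6 = 12
D: 2·3 = 6 | 1·5+1·1 = 6
gcd(2,1,1) = 1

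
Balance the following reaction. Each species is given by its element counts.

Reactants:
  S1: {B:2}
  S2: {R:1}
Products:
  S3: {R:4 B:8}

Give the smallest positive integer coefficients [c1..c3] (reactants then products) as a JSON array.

Coefficients: [4, 4, 1]

R: 4·0+4·1 = 4 | 1·4 = 4
B: 4·2+4·0 = 8 | 1·8 = 8
gcd(4,4,1) = 1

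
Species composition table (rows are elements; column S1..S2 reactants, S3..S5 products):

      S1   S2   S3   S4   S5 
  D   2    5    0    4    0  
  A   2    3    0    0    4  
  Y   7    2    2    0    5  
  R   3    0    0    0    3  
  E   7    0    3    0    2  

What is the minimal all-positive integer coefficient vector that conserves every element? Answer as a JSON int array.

Coefficients: [3, 2, 5, 4, 3]

D: 3·2+2·5 = 16 | 5·0+4·4+3·0 = 16
A: 3·2+2·3 = 12 | 5·0+4·0+3·4 = 12
Y: 3·7+2·2 = 25 | 5·2+4·0+3·5 = 25
R: 3·3+2·0 = 9 | 5·0+4·0+3·3 = 9
E: 3·7+2·0 = 21 | 5·3+4·0+3·2 = 21
gcd(3,2,5,4,3) = 1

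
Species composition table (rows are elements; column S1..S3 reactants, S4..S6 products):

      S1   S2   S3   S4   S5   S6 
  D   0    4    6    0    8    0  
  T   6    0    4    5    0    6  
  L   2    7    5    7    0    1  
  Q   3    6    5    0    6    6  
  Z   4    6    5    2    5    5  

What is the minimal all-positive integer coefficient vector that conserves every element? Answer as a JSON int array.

D: 4·0+1·4+6·6 = 40 | 6·0+5·8+3·0 = 40
T: 4·6+1·0+6·4 = 48 | 6·5+5·0+3·6 = 48
L: 4·2+1·7+6·5 = 45 | 6·7+5·0+3·1 = 45
Q: 4·3+1·6+6·5 = 48 | 6·0+5·6+3·6 = 48
Z: 4·4+1·6+6·5 = 52 | 6·2+5·5+3·5 = 52
gcd(4,1,6,6,5,3) = 1

Coefficients: [4, 1, 6, 6, 5, 3]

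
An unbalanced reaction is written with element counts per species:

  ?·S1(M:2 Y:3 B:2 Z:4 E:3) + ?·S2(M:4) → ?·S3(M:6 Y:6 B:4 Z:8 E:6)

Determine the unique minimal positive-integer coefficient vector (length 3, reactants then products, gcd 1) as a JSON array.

M: 4·2+1·4 = 12 | 2·6 = 12
Y: 4·3+1·0 = 12 | 2·6 = 12
B: 4·2+1·0 = 8 | 2·4 = 8
Z: 4·4+1·0 = 16 | 2·8 = 16
E: 4·3+1·0 = 12 | 2·6 = 12
gcd(4,1,2) = 1

Coefficients: [4, 1, 2]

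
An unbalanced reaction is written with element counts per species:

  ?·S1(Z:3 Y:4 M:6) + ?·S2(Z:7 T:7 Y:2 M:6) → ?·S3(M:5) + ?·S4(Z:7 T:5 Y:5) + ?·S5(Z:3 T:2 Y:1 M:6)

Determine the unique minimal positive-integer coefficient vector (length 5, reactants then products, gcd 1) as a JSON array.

Coefficients: [5, 5, 6, 5, 5]

Z: 5·3+5·7 = 50 | 6·0+5·7+5·3 = 50
T: 5·0+5·7 = 35 | 6·0+5·5+5·2 = 35
Y: 5·4+5·2 = 30 | 6·0+5·5+5·1 = 30
M: 5·6+5·6 = 60 | 6·5+5·0+5·6 = 60
gcd(5,5,6,5,5) = 1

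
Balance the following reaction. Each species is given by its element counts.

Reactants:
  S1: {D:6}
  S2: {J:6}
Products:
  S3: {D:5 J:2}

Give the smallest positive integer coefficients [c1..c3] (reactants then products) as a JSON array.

Coefficients: [5, 2, 6]

D: 5·6+2·0 = 30 | 6·5 = 30
J: 5·0+2·6 = 12 | 6·2 = 12
gcd(5,2,6) = 1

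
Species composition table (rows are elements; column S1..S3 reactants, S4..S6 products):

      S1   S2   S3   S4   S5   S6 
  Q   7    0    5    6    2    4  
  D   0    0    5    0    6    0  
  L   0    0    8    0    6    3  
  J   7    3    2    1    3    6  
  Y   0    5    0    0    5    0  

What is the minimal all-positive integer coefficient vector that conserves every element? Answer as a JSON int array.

Q: 4·7+5·0+6·5 = 58 | 4·6+5·2+6·4 = 58
D: 4·0+5·0+6·5 = 30 | 4·0+5·6+6·0 = 30
L: 4·0+5·0+6·8 = 48 | 4·0+5·6+6·3 = 48
J: 4·7+5·3+6·2 = 55 | 4·1+5·3+6·6 = 55
Y: 4·0+5·5+6·0 = 25 | 4·0+5·5+6·0 = 25
gcd(4,5,6,4,5,6) = 1

Coefficients: [4, 5, 6, 4, 5, 6]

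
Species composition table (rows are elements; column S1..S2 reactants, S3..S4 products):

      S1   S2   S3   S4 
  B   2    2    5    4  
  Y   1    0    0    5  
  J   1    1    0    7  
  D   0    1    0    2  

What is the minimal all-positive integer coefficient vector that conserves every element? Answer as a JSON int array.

Coefficients: [5, 2, 2, 1]

B: 5·2+2·2 = 14 | 2·5+1·4 = 14
Y: 5·1+2·0 = 5 | 2·0+1·5 = 5
J: 5·1+2·1 = 7 | 2·0+1·7 = 7
D: 5·0+2·1 = 2 | 2·0+1·2 = 2
gcd(5,2,2,1) = 1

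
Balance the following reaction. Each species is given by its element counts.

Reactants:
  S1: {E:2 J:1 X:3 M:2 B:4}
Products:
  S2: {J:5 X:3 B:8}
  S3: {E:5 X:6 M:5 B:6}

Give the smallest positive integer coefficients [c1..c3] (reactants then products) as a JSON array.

Coefficients: [5, 1, 2]

E: 5·2 = 10 | 1·0+2·5 = 10
J: 5·1 = 5 | 1·5+2·0 = 5
X: 5·3 = 15 | 1·3+2·6 = 15
M: 5·2 = 10 | 1·0+2·5 = 10
B: 5·4 = 20 | 1·8+2·6 = 20
gcd(5,1,2) = 1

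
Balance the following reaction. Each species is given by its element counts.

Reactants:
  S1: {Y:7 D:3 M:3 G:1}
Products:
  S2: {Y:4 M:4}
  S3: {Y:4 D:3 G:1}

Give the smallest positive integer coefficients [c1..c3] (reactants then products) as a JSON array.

Y: 4·7 = 28 | 3·4+4·4 = 28
D: 4·3 = 12 | 3·0+4·3 = 12
M: 4·3 = 12 | 3·4+4·0 = 12
G: 4·1 = 4 | 3·0+4·1 = 4
gcd(4,3,4) = 1

Coefficients: [4, 3, 4]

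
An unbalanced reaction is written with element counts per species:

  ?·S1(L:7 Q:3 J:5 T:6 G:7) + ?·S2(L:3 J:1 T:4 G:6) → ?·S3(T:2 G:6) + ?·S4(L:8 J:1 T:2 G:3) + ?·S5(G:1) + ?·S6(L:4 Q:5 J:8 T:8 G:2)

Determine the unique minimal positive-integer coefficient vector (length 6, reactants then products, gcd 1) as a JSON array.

Coefficients: [5, 3, 5, 4, 5, 3]

L: 5·7+3·3 = 44 | 5·0+4·8+5·0+3·4 = 44
Q: 5·3+3·0 = 15 | 5·0+4·0+5·0+3·5 = 15
J: 5·5+3·1 = 28 | 5·0+4·1+5·0+3·8 = 28
T: 5·6+3·4 = 42 | 5·2+4·2+5·0+3·8 = 42
G: 5·7+3·6 = 53 | 5·6+4·3+5·1+3·2 = 53
gcd(5,3,5,4,5,3) = 1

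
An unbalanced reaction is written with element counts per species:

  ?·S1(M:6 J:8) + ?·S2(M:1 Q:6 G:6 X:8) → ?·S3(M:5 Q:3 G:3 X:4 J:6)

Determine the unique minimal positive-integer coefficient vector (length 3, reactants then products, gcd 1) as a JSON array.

M: 3·6+2·1 = 20 | 4·5 = 20
Q: 3·0+2·6 = 12 | 4·3 = 12
G: 3·0+2·6 = 12 | 4·3 = 12
X: 3·0+2·8 = 16 | 4·4 = 16
J: 3·8+2·0 = 24 | 4·6 = 24
gcd(3,2,4) = 1

Coefficients: [3, 2, 4]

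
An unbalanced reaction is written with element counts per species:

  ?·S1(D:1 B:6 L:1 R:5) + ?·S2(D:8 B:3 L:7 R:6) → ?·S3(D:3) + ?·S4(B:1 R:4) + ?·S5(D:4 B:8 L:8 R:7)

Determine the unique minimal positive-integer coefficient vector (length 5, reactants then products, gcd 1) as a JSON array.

D: 3·1+3·8 = 27 | 5·3+3·0+3·4 = 27
B: 3·6+3·3 = 27 | 5·0+3·1+3·8 = 27
L: 3·1+3·7 = 24 | 5·0+3·0+3·8 = 24
R: 3·5+3·6 = 33 | 5·0+3·4+3·7 = 33
gcd(3,3,5,3,3) = 1

Coefficients: [3, 3, 5, 3, 3]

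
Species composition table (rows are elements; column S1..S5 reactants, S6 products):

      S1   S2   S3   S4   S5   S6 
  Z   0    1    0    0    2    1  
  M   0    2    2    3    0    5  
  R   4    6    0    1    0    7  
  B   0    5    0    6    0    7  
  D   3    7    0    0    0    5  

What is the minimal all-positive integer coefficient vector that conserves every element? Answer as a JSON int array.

Coefficients: [6, 1, 4, 5, 2, 5]

Z: 6·0+1·1+4·0+5·0+2·2 = 5 | 5·1 = 5
M: 6·0+1·2+4·2+5·3+2·0 = 25 | 5·5 = 25
R: 6·4+1·6+4·0+5·1+2·0 = 35 | 5·7 = 35
B: 6·0+1·5+4·0+5·6+2·0 = 35 | 5·7 = 35
D: 6·3+1·7+4·0+5·0+2·0 = 25 | 5·5 = 25
gcd(6,1,4,5,2,5) = 1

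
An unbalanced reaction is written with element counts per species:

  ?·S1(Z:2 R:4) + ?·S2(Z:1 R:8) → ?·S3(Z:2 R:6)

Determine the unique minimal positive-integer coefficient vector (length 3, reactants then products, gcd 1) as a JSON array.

Z: 5·2+2·1 = 12 | 6·2 = 12
R: 5·4+2·8 = 36 | 6·6 = 36
gcd(5,2,6) = 1

Coefficients: [5, 2, 6]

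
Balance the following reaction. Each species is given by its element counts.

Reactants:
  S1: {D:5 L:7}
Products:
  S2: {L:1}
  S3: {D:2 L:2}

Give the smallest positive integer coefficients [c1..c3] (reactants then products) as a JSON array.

Coefficients: [2, 4, 5]

D: 2·5 = 10 | 4·0+5·2 = 10
L: 2·7 = 14 | 4·1+5·2 = 14
gcd(2,4,5) = 1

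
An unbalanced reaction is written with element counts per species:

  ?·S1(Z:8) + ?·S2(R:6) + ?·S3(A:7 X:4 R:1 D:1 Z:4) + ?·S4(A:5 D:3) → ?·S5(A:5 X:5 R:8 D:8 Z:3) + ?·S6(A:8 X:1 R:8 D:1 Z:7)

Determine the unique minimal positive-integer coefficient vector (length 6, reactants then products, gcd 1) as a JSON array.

A: 2·0+5·0+2·7+3·5 = 29 | 1·5+3·8 = 29
X: 2·0+5·0+2·4+3·0 = 8 | 1·5+3·1 = 8
R: 2·0+5·6+2·1+3·0 = 32 | 1·8+3·8 = 32
D: 2·0+5·0+2·1+3·3 = 11 | 1·8+3·1 = 11
Z: 2·8+5·0+2·4+3·0 = 24 | 1·3+3·7 = 24
gcd(2,5,2,3,1,3) = 1

Coefficients: [2, 5, 2, 3, 1, 3]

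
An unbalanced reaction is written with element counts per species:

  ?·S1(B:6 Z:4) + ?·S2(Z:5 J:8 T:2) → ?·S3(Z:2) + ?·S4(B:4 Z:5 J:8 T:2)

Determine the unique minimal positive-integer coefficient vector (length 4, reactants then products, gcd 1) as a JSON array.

B: 2·6+3·0 = 12 | 4·0+3·4 = 12
Z: 2·4+3·5 = 23 | 4·2+3·5 = 23
J: 2·0+3·8 = 24 | 4·0+3·8 = 24
T: 2·0+3·2 = 6 | 4·0+3·2 = 6
gcd(2,3,4,3) = 1

Coefficients: [2, 3, 4, 3]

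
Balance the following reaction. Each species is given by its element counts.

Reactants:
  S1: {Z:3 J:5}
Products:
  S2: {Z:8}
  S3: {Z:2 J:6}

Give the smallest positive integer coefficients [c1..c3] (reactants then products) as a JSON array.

Z: 6·3 = 18 | 1·8+5·2 = 18
J: 6·5 = 30 | 1·0+5·6 = 30
gcd(6,1,5) = 1

Coefficients: [6, 1, 5]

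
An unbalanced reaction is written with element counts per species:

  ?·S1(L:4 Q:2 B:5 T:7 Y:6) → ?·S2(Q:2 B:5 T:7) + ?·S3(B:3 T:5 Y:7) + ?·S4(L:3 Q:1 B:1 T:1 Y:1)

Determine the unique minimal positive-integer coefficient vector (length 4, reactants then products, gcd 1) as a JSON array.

Coefficients: [3, 1, 2, 4]

L: 3·4 = 12 | 1·0+2·0+4·3 = 12
Q: 3·2 = 6 | 1·2+2·0+4·1 = 6
B: 3·5 = 15 | 1·5+2·3+4·1 = 15
T: 3·7 = 21 | 1·7+2·5+4·1 = 21
Y: 3·6 = 18 | 1·0+2·7+4·1 = 18
gcd(3,1,2,4) = 1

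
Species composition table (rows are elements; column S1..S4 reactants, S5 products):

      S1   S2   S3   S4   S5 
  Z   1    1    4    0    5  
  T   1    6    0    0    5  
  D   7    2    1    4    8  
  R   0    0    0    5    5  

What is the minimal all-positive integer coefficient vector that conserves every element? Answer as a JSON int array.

Coefficients: [1, 4, 5, 5, 5]

Z: 1·1+4·1+5·4+5·0 = 25 | 5·5 = 25
T: 1·1+4·6+5·0+5·0 = 25 | 5·5 = 25
D: 1·7+4·2+5·1+5·4 = 40 | 5·8 = 40
R: 1·0+4·0+5·0+5·5 = 25 | 5·5 = 25
gcd(1,4,5,5,5) = 1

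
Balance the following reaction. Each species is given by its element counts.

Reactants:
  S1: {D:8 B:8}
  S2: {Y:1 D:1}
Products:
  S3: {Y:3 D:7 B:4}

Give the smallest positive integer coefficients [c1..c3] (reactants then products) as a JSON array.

Y: 1·0+6·1 = 6 | 2·3 = 6
D: 1·8+6·1 = 14 | 2·7 = 14
B: 1·8+6·0 = 8 | 2·4 = 8
gcd(1,6,2) = 1

Coefficients: [1, 6, 2]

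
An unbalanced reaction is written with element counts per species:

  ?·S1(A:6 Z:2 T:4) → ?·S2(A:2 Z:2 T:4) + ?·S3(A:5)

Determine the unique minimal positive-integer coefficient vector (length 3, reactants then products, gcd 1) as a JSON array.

A: 5·6 = 30 | 5·2+4·5 = 30
Z: 5·2 = 10 | 5·2+4·0 = 10
T: 5·4 = 20 | 5·4+4·0 = 20
gcd(5,5,4) = 1

Coefficients: [5, 5, 4]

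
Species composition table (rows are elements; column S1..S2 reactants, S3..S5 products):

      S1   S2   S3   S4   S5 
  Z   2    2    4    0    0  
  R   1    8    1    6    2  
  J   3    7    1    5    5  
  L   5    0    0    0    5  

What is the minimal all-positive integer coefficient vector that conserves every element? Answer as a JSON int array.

Coefficients: [1, 5, 3, 6, 1]

Z: 1·2+5·2 = 12 | 3·4+6·0+1·0 = 12
R: 1·1+5·8 = 41 | 3·1+6·6+1·2 = 41
J: 1·3+5·7 = 38 | 3·1+6·5+1·5 = 38
L: 1·5+5·0 = 5 | 3·0+6·0+1·5 = 5
gcd(1,5,3,6,1) = 1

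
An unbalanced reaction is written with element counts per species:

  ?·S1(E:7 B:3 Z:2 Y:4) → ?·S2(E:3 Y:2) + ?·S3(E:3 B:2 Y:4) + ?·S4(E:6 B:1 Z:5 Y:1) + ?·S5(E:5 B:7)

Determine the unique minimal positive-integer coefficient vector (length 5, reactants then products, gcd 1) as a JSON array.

E: 5·7 = 35 | 3·3+3·3+2·6+1·5 = 35
B: 5·3 = 15 | 3·0+3·2+2·1+1·7 = 15
Z: 5·2 = 10 | 3·0+3·0+2·5+1·0 = 10
Y: 5·4 = 20 | 3·2+3·4+2·1+1·0 = 20
gcd(5,3,3,2,1) = 1

Coefficients: [5, 3, 3, 2, 1]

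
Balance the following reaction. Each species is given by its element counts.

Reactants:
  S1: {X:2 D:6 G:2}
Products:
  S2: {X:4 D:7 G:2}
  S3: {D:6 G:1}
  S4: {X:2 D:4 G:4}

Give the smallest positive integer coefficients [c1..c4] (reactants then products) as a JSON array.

X: 5·2 = 10 | 2·4+2·0+1·2 = 10
D: 5·6 = 30 | 2·7+2·6+1·4 = 30
G: 5·2 = 10 | 2·2+2·1+1·4 = 10
gcd(5,2,2,1) = 1

Coefficients: [5, 2, 2, 1]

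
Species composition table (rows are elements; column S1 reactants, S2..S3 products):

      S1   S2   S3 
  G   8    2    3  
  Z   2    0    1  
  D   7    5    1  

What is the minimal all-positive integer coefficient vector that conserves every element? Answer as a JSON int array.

G: 1·8 = 8 | 1·2+2·3 = 8
Z: 1·2 = 2 | 1·0+2·1 = 2
D: 1·7 = 7 | 1·5+2·1 = 7
gcd(1,1,2) = 1

Coefficients: [1, 1, 2]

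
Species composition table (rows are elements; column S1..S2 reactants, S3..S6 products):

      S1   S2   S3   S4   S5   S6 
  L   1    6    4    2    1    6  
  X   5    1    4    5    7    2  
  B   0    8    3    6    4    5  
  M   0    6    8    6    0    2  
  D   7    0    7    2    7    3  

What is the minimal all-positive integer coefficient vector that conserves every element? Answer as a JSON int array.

L: 6·1+5·6 = 36 | 2·4+1·2+2·1+4·6 = 36
X: 6·5+5·1 = 35 | 2·4+1·5+2·7+4·2 = 35
B: 6·0+5·8 = 40 | 2·3+1·6+2·4+4·5 = 40
M: 6·0+5·6 = 30 | 2·8+1·6+2·0+4·2 = 30
D: 6·7+5·0 = 42 | 2·7+1·2+2·7+4·3 = 42
gcd(6,5,2,1,2,4) = 1

Coefficients: [6, 5, 2, 1, 2, 4]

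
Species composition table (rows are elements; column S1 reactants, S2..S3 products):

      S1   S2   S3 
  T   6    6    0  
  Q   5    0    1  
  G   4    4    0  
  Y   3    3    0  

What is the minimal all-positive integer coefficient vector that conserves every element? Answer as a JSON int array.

Coefficients: [1, 1, 5]

T: 1·6 = 6 | 1·6+5·0 = 6
Q: 1·5 = 5 | 1·0+5·1 = 5
G: 1·4 = 4 | 1·4+5·0 = 4
Y: 1·3 = 3 | 1·3+5·0 = 3
gcd(1,1,5) = 1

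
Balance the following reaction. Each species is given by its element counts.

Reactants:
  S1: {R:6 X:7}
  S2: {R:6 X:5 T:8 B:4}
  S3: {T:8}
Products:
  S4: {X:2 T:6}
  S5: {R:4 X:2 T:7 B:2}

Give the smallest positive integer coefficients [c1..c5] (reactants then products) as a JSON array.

R: 1·6+3·6+6·0 = 24 | 5·0+6·4 = 24
X: 1·7+3·5+6·0 = 22 | 5·2+6·2 = 22
T: 1·0+3·8+6·8 = 72 | 5·6+6·7 = 72
B: 1·0+3·4+6·0 = 12 | 5·0+6·2 = 12
gcd(1,3,6,5,6) = 1

Coefficients: [1, 3, 6, 5, 6]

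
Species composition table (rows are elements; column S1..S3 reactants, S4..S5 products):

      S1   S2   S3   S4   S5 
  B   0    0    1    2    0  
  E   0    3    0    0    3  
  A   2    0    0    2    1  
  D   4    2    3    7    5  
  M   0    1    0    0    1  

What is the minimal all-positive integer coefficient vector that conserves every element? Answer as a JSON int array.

Coefficients: [5, 6, 4, 2, 6]

B: 5·0+6·0+4·1 = 4 | 2·2+6·0 = 4
E: 5·0+6·3+4·0 = 18 | 2·0+6·3 = 18
A: 5·2+6·0+4·0 = 10 | 2·2+6·1 = 10
D: 5·4+6·2+4·3 = 44 | 2·7+6·5 = 44
M: 5·0+6·1+4·0 = 6 | 2·0+6·1 = 6
gcd(5,6,4,2,6) = 1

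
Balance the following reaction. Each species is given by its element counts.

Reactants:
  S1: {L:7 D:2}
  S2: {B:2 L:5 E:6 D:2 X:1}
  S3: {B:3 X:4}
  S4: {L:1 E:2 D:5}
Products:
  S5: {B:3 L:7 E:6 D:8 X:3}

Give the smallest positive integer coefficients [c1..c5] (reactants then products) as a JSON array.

B: 2·0+3·2+3·3+6·0 = 15 | 5·3 = 15
L: 2·7+3·5+3·0+6·1 = 35 | 5·7 = 35
E: 2·0+3·6+3·0+6·2 = 30 | 5·6 = 30
D: 2·2+3·2+3·0+6·5 = 40 | 5·8 = 40
X: 2·0+3·1+3·4+6·0 = 15 | 5·3 = 15
gcd(2,3,3,6,5) = 1

Coefficients: [2, 3, 3, 6, 5]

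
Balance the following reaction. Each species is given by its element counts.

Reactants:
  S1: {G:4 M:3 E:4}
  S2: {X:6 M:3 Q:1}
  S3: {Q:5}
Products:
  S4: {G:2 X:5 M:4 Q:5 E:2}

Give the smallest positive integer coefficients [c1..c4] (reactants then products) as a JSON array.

G: 3·4+5·0+5·0 = 12 | 6·2 = 12
X: 3·0+5·6+5·0 = 30 | 6·5 = 30
M: 3·3+5·3+5·0 = 24 | 6·4 = 24
Q: 3·0+5·1+5·5 = 30 | 6·5 = 30
E: 3·4+5·0+5·0 = 12 | 6·2 = 12
gcd(3,5,5,6) = 1

Coefficients: [3, 5, 5, 6]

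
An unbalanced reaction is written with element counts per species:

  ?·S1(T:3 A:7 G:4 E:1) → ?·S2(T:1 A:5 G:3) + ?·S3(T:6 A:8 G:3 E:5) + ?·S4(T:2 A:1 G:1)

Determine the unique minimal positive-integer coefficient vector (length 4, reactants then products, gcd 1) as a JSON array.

Coefficients: [5, 5, 1, 2]

T: 5·3 = 15 | 5·1+1·6+2·2 = 15
A: 5·7 = 35 | 5·5+1·8+2·1 = 35
G: 5·4 = 20 | 5·3+1·3+2·1 = 20
E: 5·1 = 5 | 5·0+1·5+2·0 = 5
gcd(5,5,1,2) = 1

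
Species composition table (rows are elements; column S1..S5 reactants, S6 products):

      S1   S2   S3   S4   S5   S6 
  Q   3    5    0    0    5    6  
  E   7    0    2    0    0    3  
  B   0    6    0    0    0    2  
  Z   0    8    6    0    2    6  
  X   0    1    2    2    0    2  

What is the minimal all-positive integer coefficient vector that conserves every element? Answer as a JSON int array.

Coefficients: [2, 2, 2, 3, 4, 6]

Q: 2·3+2·5+2·0+3·0+4·5 = 36 | 6·6 = 36
E: 2·7+2·0+2·2+3·0+4·0 = 18 | 6·3 = 18
B: 2·0+2·6+2·0+3·0+4·0 = 12 | 6·2 = 12
Z: 2·0+2·8+2·6+3·0+4·2 = 36 | 6·6 = 36
X: 2·0+2·1+2·2+3·2+4·0 = 12 | 6·2 = 12
gcd(2,2,2,3,4,6) = 1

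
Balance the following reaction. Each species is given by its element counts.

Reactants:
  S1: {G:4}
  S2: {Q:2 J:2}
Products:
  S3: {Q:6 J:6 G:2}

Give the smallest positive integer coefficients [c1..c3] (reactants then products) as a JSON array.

Q: 1·0+6·2 = 12 | 2·6 = 12
J: 1·0+6·2 = 12 | 2·6 = 12
G: 1·4+6·0 = 4 | 2·2 = 4
gcd(1,6,2) = 1

Coefficients: [1, 6, 2]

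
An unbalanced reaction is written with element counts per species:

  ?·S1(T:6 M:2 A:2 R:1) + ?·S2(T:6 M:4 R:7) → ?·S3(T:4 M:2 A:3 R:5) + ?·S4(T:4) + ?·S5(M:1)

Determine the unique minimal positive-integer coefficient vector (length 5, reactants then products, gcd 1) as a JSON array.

T: 3·6+1·6 = 24 | 2·4+4·4+6·0 = 24
M: 3·2+1·4 = 10 | 2·2+4·0+6·1 = 10
A: 3·2+1·0 = 6 | 2·3+4·0+6·0 = 6
R: 3·1+1·7 = 10 | 2·5+4·0+6·0 = 10
gcd(3,1,2,4,6) = 1

Coefficients: [3, 1, 2, 4, 6]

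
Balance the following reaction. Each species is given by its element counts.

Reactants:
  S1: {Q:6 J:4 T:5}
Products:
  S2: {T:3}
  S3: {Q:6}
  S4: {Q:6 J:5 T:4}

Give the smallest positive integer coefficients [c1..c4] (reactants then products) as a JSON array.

Q: 5·6 = 30 | 3·0+1·6+4·6 = 30
J: 5·4 = 20 | 3·0+1·0+4·5 = 20
T: 5·5 = 25 | 3·3+1·0+4·4 = 25
gcd(5,3,1,4) = 1

Coefficients: [5, 3, 1, 4]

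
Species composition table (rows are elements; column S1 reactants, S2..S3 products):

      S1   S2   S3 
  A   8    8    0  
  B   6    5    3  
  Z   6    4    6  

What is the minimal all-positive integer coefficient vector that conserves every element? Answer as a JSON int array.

Coefficients: [3, 3, 1]

A: 3·8 = 24 | 3·8+1·0 = 24
B: 3·6 = 18 | 3·5+1·3 = 18
Z: 3·6 = 18 | 3·4+1·6 = 18
gcd(3,3,1) = 1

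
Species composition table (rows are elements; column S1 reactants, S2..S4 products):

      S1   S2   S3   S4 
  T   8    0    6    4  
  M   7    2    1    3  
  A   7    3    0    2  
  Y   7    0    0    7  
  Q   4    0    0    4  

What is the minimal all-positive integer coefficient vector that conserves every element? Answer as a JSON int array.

Coefficients: [3, 5, 2, 3]

T: 3·8 = 24 | 5·0+2·6+3·4 = 24
M: 3·7 = 21 | 5·2+2·1+3·3 = 21
A: 3·7 = 21 | 5·3+2·0+3·2 = 21
Y: 3·7 = 21 | 5·0+2·0+3·7 = 21
Q: 3·4 = 12 | 5·0+2·0+3·4 = 12
gcd(3,5,2,3) = 1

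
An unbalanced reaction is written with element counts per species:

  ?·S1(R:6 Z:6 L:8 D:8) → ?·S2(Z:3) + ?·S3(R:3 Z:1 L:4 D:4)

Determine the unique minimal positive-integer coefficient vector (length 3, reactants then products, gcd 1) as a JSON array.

R: 3·6 = 18 | 4·0+6·3 = 18
Z: 3·6 = 18 | 4·3+6·1 = 18
L: 3·8 = 24 | 4·0+6·4 = 24
D: 3·8 = 24 | 4·0+6·4 = 24
gcd(3,4,6) = 1

Coefficients: [3, 4, 6]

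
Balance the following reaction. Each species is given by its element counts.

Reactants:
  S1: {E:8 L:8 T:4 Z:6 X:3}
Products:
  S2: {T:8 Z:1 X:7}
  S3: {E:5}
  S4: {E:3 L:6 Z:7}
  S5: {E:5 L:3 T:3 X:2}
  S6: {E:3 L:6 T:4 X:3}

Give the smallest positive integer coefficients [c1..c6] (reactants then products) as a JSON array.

E: 6·8 = 48 | 1·0+2·5+5·3+4·5+1·3 = 48
L: 6·8 = 48 | 1·0+2·0+5·6+4·3+1·6 = 48
T: 6·4 = 24 | 1·8+2·0+5·0+4·3+1·4 = 24
Z: 6·6 = 36 | 1·1+2·0+5·7+4·0+1·0 = 36
X: 6·3 = 18 | 1·7+2·0+5·0+4·2+1·3 = 18
gcd(6,1,2,5,4,1) = 1

Coefficients: [6, 1, 2, 5, 4, 1]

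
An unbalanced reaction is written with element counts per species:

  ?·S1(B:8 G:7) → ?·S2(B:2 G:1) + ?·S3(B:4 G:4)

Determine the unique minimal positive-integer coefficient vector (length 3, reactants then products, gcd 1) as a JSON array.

Coefficients: [2, 2, 3]

B: 2·8 = 16 | 2·2+3·4 = 16
G: 2·7 = 14 | 2·1+3·4 = 14
gcd(2,2,3) = 1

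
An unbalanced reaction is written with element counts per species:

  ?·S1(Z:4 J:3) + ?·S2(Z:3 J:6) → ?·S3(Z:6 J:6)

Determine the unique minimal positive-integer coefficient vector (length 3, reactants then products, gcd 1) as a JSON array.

Z: 6·4+2·3 = 30 | 5·6 = 30
J: 6·3+2·6 = 30 | 5·6 = 30
gcd(6,2,5) = 1

Coefficients: [6, 2, 5]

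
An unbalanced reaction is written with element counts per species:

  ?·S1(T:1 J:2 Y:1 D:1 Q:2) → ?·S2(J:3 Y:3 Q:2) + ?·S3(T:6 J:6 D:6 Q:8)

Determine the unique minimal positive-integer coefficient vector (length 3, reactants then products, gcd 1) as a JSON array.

Coefficients: [6, 2, 1]

T: 6·1 = 6 | 2·0+1·6 = 6
J: 6·2 = 12 | 2·3+1·6 = 12
Y: 6·1 = 6 | 2·3+1·0 = 6
D: 6·1 = 6 | 2·0+1·6 = 6
Q: 6·2 = 12 | 2·2+1·8 = 12
gcd(6,2,1) = 1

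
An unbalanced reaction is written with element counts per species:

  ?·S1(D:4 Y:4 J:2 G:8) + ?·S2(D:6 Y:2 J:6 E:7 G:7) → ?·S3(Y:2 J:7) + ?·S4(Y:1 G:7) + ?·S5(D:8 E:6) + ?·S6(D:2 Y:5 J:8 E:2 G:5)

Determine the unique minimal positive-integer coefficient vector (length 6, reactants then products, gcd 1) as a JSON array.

D: 3·4+4·6 = 36 | 2·0+6·0+4·8+2·2 = 36
Y: 3·4+4·2 = 20 | 2·2+6·1+4·0+2·5 = 20
J: 3·2+4·6 = 30 | 2·7+6·0+4·0+2·8 = 30
E: 3·0+4·7 = 28 | 2·0+6·0+4·6+2·2 = 28
G: 3·8+4·7 = 52 | 2·0+6·7+4·0+2·5 = 52
gcd(3,4,2,6,4,2) = 1

Coefficients: [3, 4, 2, 6, 4, 2]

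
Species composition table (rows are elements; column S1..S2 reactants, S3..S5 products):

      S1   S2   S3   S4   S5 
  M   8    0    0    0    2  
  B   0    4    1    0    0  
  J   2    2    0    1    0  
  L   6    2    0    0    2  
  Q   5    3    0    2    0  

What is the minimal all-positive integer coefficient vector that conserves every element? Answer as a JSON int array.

M: 1·8+1·0 = 8 | 4·0+4·0+4·2 = 8
B: 1·0+1·4 = 4 | 4·1+4·0+4·0 = 4
J: 1·2+1·2 = 4 | 4·0+4·1+4·0 = 4
L: 1·6+1·2 = 8 | 4·0+4·0+4·2 = 8
Q: 1·5+1·3 = 8 | 4·0+4·2+4·0 = 8
gcd(1,1,4,4,4) = 1

Coefficients: [1, 1, 4, 4, 4]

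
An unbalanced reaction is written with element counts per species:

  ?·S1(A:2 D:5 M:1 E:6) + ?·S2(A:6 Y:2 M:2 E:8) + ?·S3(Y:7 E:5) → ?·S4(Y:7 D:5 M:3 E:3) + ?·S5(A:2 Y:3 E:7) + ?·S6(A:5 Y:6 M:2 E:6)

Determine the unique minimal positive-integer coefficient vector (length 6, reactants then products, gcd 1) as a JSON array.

Coefficients: [1, 3, 4, 1, 5, 2]

A: 1·2+3·6+4·0 = 20 | 1·0+5·2+2·5 = 20
Y: 1·0+3·2+4·7 = 34 | 1·7+5·3+2·6 = 34
D: 1·5+3·0+4·0 = 5 | 1·5+5·0+2·0 = 5
M: 1·1+3·2+4·0 = 7 | 1·3+5·0+2·2 = 7
E: 1·6+3·8+4·5 = 50 | 1·3+5·7+2·6 = 50
gcd(1,3,4,1,5,2) = 1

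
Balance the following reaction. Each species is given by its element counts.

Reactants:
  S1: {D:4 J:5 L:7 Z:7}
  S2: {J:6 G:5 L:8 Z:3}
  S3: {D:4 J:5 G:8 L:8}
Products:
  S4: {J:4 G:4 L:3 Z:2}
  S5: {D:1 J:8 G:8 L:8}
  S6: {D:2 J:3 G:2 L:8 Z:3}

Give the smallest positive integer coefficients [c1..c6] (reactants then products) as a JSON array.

D: 1·4+6·0+2·4 = 12 | 5·0+2·1+5·2 = 12
J: 1·5+6·6+2·5 = 51 | 5·4+2·8+5·3 = 51
G: 1·0+6·5+2·8 = 46 | 5·4+2·8+5·2 = 46
L: 1·7+6·8+2·8 = 71 | 5·3+2·8+5·8 = 71
Z: 1·7+6·3+2·0 = 25 | 5·2+2·0+5·3 = 25
gcd(1,6,2,5,2,5) = 1

Coefficients: [1, 6, 2, 5, 2, 5]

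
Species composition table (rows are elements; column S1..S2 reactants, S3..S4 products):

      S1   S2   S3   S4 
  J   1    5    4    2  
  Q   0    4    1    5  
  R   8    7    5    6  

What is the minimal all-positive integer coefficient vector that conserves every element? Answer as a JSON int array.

J: 1·1+5·5 = 26 | 5·4+3·2 = 26
Q: 1·0+5·4 = 20 | 5·1+3·5 = 20
R: 1·8+5·7 = 43 | 5·5+3·6 = 43
gcd(1,5,5,3) = 1

Coefficients: [1, 5, 5, 3]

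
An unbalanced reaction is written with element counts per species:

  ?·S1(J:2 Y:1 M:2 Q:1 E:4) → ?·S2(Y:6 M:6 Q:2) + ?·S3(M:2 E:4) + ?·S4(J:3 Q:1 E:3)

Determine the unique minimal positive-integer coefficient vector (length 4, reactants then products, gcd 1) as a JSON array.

Coefficients: [6, 1, 3, 4]

J: 6·2 = 12 | 1·0+3·0+4·3 = 12
Y: 6·1 = 6 | 1·6+3·0+4·0 = 6
M: 6·2 = 12 | 1·6+3·2+4·0 = 12
Q: 6·1 = 6 | 1·2+3·0+4·1 = 6
E: 6·4 = 24 | 1·0+3·4+4·3 = 24
gcd(6,1,3,4) = 1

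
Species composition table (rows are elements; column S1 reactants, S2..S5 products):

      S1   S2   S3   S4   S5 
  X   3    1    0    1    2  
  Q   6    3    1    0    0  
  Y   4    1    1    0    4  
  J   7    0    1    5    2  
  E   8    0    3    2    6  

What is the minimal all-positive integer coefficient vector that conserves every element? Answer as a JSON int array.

Coefficients: [4, 6, 6, 4, 1]

X: 4·3 = 12 | 6·1+6·0+4·1+1·2 = 12
Q: 4·6 = 24 | 6·3+6·1+4·0+1·0 = 24
Y: 4·4 = 16 | 6·1+6·1+4·0+1·4 = 16
J: 4·7 = 28 | 6·0+6·1+4·5+1·2 = 28
E: 4·8 = 32 | 6·0+6·3+4·2+1·6 = 32
gcd(4,6,6,4,1) = 1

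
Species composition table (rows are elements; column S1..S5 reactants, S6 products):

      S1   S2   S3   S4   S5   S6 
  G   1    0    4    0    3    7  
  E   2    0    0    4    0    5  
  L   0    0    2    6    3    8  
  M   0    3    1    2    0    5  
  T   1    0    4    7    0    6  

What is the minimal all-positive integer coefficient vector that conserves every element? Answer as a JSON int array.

Coefficients: [6, 5, 1, 2, 6, 4]

G: 6·1+5·0+1·4+2·0+6·3 = 28 | 4·7 = 28
E: 6·2+5·0+1·0+2·4+6·0 = 20 | 4·5 = 20
L: 6·0+5·0+1·2+2·6+6·3 = 32 | 4·8 = 32
M: 6·0+5·3+1·1+2·2+6·0 = 20 | 4·5 = 20
T: 6·1+5·0+1·4+2·7+6·0 = 24 | 4·6 = 24
gcd(6,5,1,2,6,4) = 1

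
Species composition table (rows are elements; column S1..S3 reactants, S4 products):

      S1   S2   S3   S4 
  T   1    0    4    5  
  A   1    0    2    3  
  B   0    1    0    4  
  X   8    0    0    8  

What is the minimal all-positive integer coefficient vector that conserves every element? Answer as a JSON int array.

T: 1·1+4·0+1·4 = 5 | 1·5 = 5
A: 1·1+4·0+1·2 = 3 | 1·3 = 3
B: 1·0+4·1+1·0 = 4 | 1·4 = 4
X: 1·8+4·0+1·0 = 8 | 1·8 = 8
gcd(1,4,1,1) = 1

Coefficients: [1, 4, 1, 1]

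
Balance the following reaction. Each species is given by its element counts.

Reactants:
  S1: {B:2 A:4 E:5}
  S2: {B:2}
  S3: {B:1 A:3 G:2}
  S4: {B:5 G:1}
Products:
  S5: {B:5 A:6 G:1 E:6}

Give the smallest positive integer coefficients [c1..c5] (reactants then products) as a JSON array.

B: 6·2+3·2+2·1+1·5 = 25 | 5·5 = 25
A: 6·4+3·0+2·3+1·0 = 30 | 5·6 = 30
G: 6·0+3·0+2·2+1·1 = 5 | 5·1 = 5
E: 6·5+3·0+2·0+1·0 = 30 | 5·6 = 30
gcd(6,3,2,1,5) = 1

Coefficients: [6, 3, 2, 1, 5]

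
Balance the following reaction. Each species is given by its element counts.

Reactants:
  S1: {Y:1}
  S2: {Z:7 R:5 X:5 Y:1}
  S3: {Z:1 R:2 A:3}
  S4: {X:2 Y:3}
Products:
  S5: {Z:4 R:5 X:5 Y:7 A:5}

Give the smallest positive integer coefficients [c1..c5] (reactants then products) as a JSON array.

Z: 5·0+1·7+5·1+5·0 = 12 | 3·4 = 12
R: 5·0+1·5+5·2+5·0 = 15 | 3·5 = 15
X: 5·0+1·5+5·0+5·2 = 15 | 3·5 = 15
Y: 5·1+1·1+5·0+5·3 = 21 | 3·7 = 21
A: 5·0+1·0+5·3+5·0 = 15 | 3·5 = 15
gcd(5,1,5,5,3) = 1

Coefficients: [5, 1, 5, 5, 3]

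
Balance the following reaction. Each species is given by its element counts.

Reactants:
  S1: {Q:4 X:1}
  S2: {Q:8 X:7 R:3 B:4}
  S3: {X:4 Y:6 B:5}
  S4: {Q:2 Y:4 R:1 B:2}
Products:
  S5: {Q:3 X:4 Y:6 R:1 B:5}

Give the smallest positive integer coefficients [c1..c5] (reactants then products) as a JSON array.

Coefficients: [1, 1, 4, 3, 6]

Q: 1·4+1·8+4·0+3·2 = 18 | 6·3 = 18
X: 1·1+1·7+4·4+3·0 = 24 | 6·4 = 24
Y: 1·0+1·0+4·6+3·4 = 36 | 6·6 = 36
R: 1·0+1·3+4·0+3·1 = 6 | 6·1 = 6
B: 1·0+1·4+4·5+3·2 = 30 | 6·5 = 30
gcd(1,1,4,3,6) = 1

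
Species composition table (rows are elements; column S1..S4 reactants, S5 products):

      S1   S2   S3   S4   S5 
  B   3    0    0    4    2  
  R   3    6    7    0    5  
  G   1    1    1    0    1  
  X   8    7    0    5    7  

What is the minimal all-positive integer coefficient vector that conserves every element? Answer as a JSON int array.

Coefficients: [2, 2, 1, 1, 5]

B: 2·3+2·0+1·0+1·4 = 10 | 5·2 = 10
R: 2·3+2·6+1·7+1·0 = 25 | 5·5 = 25
G: 2·1+2·1+1·1+1·0 = 5 | 5·1 = 5
X: 2·8+2·7+1·0+1·5 = 35 | 5·7 = 35
gcd(2,2,1,1,5) = 1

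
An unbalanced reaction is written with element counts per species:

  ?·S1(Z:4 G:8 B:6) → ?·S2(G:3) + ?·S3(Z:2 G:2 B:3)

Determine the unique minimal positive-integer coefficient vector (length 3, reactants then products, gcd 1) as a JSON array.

Z: 3·4 = 12 | 4·0+6·2 = 12
G: 3·8 = 24 | 4·3+6·2 = 24
B: 3·6 = 18 | 4·0+6·3 = 18
gcd(3,4,6) = 1

Coefficients: [3, 4, 6]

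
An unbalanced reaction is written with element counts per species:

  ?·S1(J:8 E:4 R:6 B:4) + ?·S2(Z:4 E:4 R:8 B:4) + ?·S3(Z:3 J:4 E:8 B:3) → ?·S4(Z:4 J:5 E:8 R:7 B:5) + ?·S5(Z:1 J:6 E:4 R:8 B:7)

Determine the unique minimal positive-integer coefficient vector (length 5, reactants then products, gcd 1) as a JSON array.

Z: 3·0+4·4+3·3 = 25 | 6·4+1·1 = 25
J: 3·8+4·0+3·4 = 36 | 6·5+1·6 = 36
E: 3·4+4·4+3·8 = 52 | 6·8+1·4 = 52
R: 3·6+4·8+3·0 = 50 | 6·7+1·8 = 50
B: 3·4+4·4+3·3 = 37 | 6·5+1·7 = 37
gcd(3,4,3,6,1) = 1

Coefficients: [3, 4, 3, 6, 1]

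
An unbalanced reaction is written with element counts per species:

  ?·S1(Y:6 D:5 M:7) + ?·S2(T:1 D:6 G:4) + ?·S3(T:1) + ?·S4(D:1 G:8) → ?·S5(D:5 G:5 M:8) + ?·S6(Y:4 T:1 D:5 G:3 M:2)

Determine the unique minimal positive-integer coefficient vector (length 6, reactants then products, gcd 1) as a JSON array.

Y: 4·6+3·0+3·0+2·0 = 24 | 2·0+6·4 = 24
T: 4·0+3·1+3·1+2·0 = 6 | 2·0+6·1 = 6
D: 4·5+3·6+3·0+2·1 = 40 | 2·5+6·5 = 40
G: 4·0+3·4+3·0+2·8 = 28 | 2·5+6·3 = 28
M: 4·7+3·0+3·0+2·0 = 28 | 2·8+6·2 = 28
gcd(4,3,3,2,2,6) = 1

Coefficients: [4, 3, 3, 2, 2, 6]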